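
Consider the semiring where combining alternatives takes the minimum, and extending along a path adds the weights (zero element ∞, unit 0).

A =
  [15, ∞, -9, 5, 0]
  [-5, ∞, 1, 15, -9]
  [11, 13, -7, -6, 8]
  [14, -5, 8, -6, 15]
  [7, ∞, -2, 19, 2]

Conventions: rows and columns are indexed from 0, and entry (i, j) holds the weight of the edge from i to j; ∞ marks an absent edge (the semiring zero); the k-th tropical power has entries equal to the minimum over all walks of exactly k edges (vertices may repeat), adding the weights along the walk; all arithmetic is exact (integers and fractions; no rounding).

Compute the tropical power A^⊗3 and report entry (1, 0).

A^⊗2:
  [2, 0, -16, -15, -1]
  [-2, 10, -14, -5, -7]
  [4, -11, -14, -13, 1]
  [-10, -11, -4, -12, -14]
  [9, 11, -9, -8, 4]
A^⊗3:
  [-5, -20, -23, -22, -9]
  [-3, -10, -21, -20, -6]
  [-16, -18, -21, -20, -20]
  [-16, -17, -19, -18, -20]
  [2, -13, -16, -15, -1]
Key observation: the optimum is the walk 1->0->2->0, with weight (-5) + (-9) + 11 = -3.
Optimal value attained by: walk 1->0->2->0.
Answer: (A^⊗3)[1][0] = -3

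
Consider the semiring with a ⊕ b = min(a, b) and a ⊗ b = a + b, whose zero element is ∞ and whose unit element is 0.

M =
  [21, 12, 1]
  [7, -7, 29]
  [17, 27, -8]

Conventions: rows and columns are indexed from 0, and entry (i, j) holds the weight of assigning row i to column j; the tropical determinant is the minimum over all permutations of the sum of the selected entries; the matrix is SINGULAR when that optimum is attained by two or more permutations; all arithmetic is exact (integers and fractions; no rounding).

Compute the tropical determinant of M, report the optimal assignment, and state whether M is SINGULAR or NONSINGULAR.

σ = (0, 1, 2): 21 + (-7) + (-8) = 6
σ = (0, 2, 1): 21 + 29 + 27 = 77
σ = (1, 0, 2): 12 + 7 + (-8) = 11
σ = (1, 2, 0): 12 + 29 + 17 = 58
σ = (2, 0, 1): 1 + 7 + 27 = 35
σ = (2, 1, 0): 1 + (-7) + 17 = 11
Optimal value attained by: σ = (0, 1, 2).
Answer: det⊕(M) = 6; verdict: NONSINGULAR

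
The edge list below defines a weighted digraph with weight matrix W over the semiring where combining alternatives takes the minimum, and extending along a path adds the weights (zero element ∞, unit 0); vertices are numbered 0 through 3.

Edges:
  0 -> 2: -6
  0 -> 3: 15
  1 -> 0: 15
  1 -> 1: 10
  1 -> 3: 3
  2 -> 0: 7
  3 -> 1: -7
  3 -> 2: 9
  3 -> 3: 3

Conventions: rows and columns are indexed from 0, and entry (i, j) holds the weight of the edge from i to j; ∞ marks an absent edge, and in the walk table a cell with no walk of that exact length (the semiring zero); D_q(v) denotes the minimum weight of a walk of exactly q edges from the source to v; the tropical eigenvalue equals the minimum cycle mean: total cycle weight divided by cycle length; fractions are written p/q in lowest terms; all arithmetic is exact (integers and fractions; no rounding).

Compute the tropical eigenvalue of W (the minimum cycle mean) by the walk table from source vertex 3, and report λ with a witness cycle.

q=0: [∞, ∞, ∞, 0]
q=1: [∞, -7, 9, 3]
q=2: [8, -4, 12, -4]
q=3: [11, -11, 2, -1]
q=4: [4, -8, 5, -8]
Optimal cycle mean attained by: cycle 1->3->1, total 3 + (-7), length 2.
Answer: λ = -2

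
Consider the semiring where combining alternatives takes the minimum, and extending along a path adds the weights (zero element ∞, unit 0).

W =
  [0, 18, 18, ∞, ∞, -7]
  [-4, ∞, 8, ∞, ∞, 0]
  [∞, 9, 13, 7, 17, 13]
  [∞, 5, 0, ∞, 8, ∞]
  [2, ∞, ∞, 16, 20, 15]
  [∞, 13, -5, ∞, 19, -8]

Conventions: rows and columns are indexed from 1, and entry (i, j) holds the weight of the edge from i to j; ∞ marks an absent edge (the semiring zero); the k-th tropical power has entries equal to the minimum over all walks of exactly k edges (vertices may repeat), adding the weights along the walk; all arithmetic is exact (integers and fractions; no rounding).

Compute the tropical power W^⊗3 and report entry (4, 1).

W^⊗2:
  [0, 6, -12, 25, 12, -15]
  [-4, 13, -5, 15, 19, -11]
  [5, 12, 7, 20, 15, 5]
  [1, 9, 13, 7, 17, 5]
  [2, 20, 10, 36, 24, -5]
  [9, 4, -13, 2, 11, -16]
W^⊗3:
  [0, -3, -20, -5, 4, -23]
  [-4, 2, -16, 2, 8, -19]
  [5, 16, 0, 14, 24, -3]
  [1, 12, 0, 20, 15, -6]
  [2, 8, -10, 17, 14, -13]
  [0, -4, -21, -6, 3, -24]
Key observation: the optimum is the walk 4->2->1->1, with weight 5 + (-4) + 0 = 1.
Optimal value attained by: walk 4->2->1->1.
Answer: (W^⊗3)[4][1] = 1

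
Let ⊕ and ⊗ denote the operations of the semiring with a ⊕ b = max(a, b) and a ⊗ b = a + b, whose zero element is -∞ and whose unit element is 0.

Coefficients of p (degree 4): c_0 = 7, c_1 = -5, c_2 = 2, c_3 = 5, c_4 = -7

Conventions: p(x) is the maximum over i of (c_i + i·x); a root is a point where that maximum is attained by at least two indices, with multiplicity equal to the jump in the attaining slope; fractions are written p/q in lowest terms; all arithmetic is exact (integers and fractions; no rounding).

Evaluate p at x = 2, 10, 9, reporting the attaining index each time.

p(2) = max(7+0·2=7, -5+1·2=-3, 2+2·2=6, 5+3·2=11, -7+4·2=1) = 11 (attained by i=3)
p(10) = max(7+0·10=7, -5+1·10=5, 2+2·10=22, 5+3·10=35, -7+4·10=33) = 35 (attained by i=3)
p(9) = max(7+0·9=7, -5+1·9=4, 2+2·9=20, 5+3·9=32, -7+4·9=29) = 32 (attained by i=3)
Answer: p(2) = 11; p(10) = 35; p(9) = 32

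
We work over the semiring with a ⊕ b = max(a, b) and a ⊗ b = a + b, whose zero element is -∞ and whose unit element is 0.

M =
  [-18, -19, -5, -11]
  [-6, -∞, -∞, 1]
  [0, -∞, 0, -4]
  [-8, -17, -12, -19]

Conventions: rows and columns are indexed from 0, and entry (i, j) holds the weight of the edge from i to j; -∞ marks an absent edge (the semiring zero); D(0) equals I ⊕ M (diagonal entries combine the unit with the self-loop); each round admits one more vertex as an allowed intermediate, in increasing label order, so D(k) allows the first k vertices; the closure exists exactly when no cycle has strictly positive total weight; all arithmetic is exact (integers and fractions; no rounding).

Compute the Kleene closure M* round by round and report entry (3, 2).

D(0):
  [0, -19, -5, -11]
  [-6, 0, -∞, 1]
  [0, -∞, 0, -4]
  [-8, -17, -12, 0]
D(1):
  [0, -19, -5, -11]
  [-6, 0, -11, 1]
  [0, -19, 0, -4]
  [-8, -17, -12, 0]
D(2):
  [0, -19, -5, -11]
  [-6, 0, -11, 1]
  [0, -19, 0, -4]
  [-8, -17, -12, 0]
D(3):
  [0, -19, -5, -9]
  [-6, 0, -11, 1]
  [0, -19, 0, -4]
  [-8, -17, -12, 0]
D(4):
  [0, -19, -5, -9]
  [-6, 0, -11, 1]
  [0, -19, 0, -4]
  [-8, -17, -12, 0]
Answer: M*[3][2] = -12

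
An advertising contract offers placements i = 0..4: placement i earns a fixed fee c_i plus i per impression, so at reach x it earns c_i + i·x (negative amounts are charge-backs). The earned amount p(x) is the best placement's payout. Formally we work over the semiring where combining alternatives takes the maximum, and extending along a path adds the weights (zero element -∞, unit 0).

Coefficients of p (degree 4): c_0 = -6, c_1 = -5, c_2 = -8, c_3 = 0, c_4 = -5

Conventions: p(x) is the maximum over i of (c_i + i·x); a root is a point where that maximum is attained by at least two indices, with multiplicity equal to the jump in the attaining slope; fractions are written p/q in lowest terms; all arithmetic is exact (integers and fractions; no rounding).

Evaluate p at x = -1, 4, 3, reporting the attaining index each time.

p(-1) = max(-6+0·(-1)=-6, -5+1·(-1)=-6, -8+2·(-1)=-10, 0+3·(-1)=-3, -5+4·(-1)=-9) = -3 (attained by i=3)
p(4) = max(-6+0·4=-6, -5+1·4=-1, -8+2·4=0, 0+3·4=12, -5+4·4=11) = 12 (attained by i=3)
p(3) = max(-6+0·3=-6, -5+1·3=-2, -8+2·3=-2, 0+3·3=9, -5+4·3=7) = 9 (attained by i=3)
Answer: p(-1) = -3; p(4) = 12; p(3) = 9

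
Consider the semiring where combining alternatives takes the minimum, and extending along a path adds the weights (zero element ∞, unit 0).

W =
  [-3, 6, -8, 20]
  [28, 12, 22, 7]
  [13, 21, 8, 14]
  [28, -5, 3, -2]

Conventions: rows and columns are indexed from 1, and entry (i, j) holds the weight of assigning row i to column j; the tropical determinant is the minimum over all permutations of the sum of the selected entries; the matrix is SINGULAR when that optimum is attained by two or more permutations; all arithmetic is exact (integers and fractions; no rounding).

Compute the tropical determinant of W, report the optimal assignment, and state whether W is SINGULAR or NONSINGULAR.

σ = (1, 2, 3, 4): (-3) + 12 + 8 + (-2) = 15
σ = (1, 2, 4, 3): (-3) + 12 + 14 + 3 = 26
σ = (1, 3, 2, 4): (-3) + 22 + 21 + (-2) = 38
σ = (1, 3, 4, 2): (-3) + 22 + 14 + (-5) = 28
σ = (1, 4, 2, 3): (-3) + 7 + 21 + 3 = 28
σ = (1, 4, 3, 2): (-3) + 7 + 8 + (-5) = 7
σ = (2, 1, 3, 4): 6 + 28 + 8 + (-2) = 40
σ = (2, 1, 4, 3): 6 + 28 + 14 + 3 = 51
σ = (2, 3, 1, 4): 6 + 22 + 13 + (-2) = 39
σ = (2, 3, 4, 1): 6 + 22 + 14 + 28 = 70
σ = (2, 4, 1, 3): 6 + 7 + 13 + 3 = 29
σ = (2, 4, 3, 1): 6 + 7 + 8 + 28 = 49
σ = (3, 1, 2, 4): (-8) + 28 + 21 + (-2) = 39
σ = (3, 1, 4, 2): (-8) + 28 + 14 + (-5) = 29
σ = (3, 2, 1, 4): (-8) + 12 + 13 + (-2) = 15
σ = (3, 2, 4, 1): (-8) + 12 + 14 + 28 = 46
σ = (3, 4, 1, 2): (-8) + 7 + 13 + (-5) = 7
σ = (3, 4, 2, 1): (-8) + 7 + 21 + 28 = 48
σ = (4, 1, 2, 3): 20 + 28 + 21 + 3 = 72
σ = (4, 1, 3, 2): 20 + 28 + 8 + (-5) = 51
σ = (4, 2, 1, 3): 20 + 12 + 13 + 3 = 48
σ = (4, 2, 3, 1): 20 + 12 + 8 + 28 = 68
σ = (4, 3, 1, 2): 20 + 22 + 13 + (-5) = 50
σ = (4, 3, 2, 1): 20 + 22 + 21 + 28 = 91
Optimal value attained by: σ = (1, 4, 3, 2).
Answer: det⊕(W) = 7; verdict: SINGULAR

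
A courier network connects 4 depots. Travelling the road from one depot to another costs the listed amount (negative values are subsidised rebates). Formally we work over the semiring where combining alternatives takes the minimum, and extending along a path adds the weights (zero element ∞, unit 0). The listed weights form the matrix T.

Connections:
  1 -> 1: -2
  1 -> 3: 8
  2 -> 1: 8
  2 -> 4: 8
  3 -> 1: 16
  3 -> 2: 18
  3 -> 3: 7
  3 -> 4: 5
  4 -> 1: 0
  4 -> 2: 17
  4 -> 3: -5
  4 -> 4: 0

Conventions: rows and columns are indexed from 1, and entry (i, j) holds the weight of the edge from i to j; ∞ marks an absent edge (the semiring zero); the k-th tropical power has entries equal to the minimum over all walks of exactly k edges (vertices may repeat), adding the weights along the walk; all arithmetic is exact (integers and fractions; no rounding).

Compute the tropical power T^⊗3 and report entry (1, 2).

T^⊗2:
  [-4, 26, 6, 13]
  [6, 25, 3, 8]
  [5, 22, 0, 5]
  [-2, 13, -5, 0]
T^⊗3:
  [-6, 24, 4, 11]
  [4, 21, 3, 8]
  [3, 18, 0, 5]
  [-4, 13, -5, 0]
Key observation: the optimum is the walk 1->1->3->2, with weight (-2) + 8 + 18 = 24.
Optimal value attained by: walk 1->1->3->2.
Answer: (T^⊗3)[1][2] = 24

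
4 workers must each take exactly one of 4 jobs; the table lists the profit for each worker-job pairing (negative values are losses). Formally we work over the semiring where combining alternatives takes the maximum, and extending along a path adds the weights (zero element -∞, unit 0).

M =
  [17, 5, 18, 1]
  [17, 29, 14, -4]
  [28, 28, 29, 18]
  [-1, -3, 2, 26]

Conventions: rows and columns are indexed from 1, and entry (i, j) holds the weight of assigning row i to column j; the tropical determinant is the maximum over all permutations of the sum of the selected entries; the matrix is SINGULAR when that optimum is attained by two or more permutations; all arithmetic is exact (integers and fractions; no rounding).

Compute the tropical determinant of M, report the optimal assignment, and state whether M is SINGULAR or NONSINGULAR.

σ = (1, 2, 3, 4): 17 + 29 + 29 + 26 = 101
σ = (1, 2, 4, 3): 17 + 29 + 18 + 2 = 66
σ = (1, 3, 2, 4): 17 + 14 + 28 + 26 = 85
σ = (1, 3, 4, 2): 17 + 14 + 18 + (-3) = 46
σ = (1, 4, 2, 3): 17 + (-4) + 28 + 2 = 43
σ = (1, 4, 3, 2): 17 + (-4) + 29 + (-3) = 39
σ = (2, 1, 3, 4): 5 + 17 + 29 + 26 = 77
σ = (2, 1, 4, 3): 5 + 17 + 18 + 2 = 42
σ = (2, 3, 1, 4): 5 + 14 + 28 + 26 = 73
σ = (2, 3, 4, 1): 5 + 14 + 18 + (-1) = 36
σ = (2, 4, 1, 3): 5 + (-4) + 28 + 2 = 31
σ = (2, 4, 3, 1): 5 + (-4) + 29 + (-1) = 29
σ = (3, 1, 2, 4): 18 + 17 + 28 + 26 = 89
σ = (3, 1, 4, 2): 18 + 17 + 18 + (-3) = 50
σ = (3, 2, 1, 4): 18 + 29 + 28 + 26 = 101
σ = (3, 2, 4, 1): 18 + 29 + 18 + (-1) = 64
σ = (3, 4, 1, 2): 18 + (-4) + 28 + (-3) = 39
σ = (3, 4, 2, 1): 18 + (-4) + 28 + (-1) = 41
σ = (4, 1, 2, 3): 1 + 17 + 28 + 2 = 48
σ = (4, 1, 3, 2): 1 + 17 + 29 + (-3) = 44
σ = (4, 2, 1, 3): 1 + 29 + 28 + 2 = 60
σ = (4, 2, 3, 1): 1 + 29 + 29 + (-1) = 58
σ = (4, 3, 1, 2): 1 + 14 + 28 + (-3) = 40
σ = (4, 3, 2, 1): 1 + 14 + 28 + (-1) = 42
Optimal value attained by: σ = (1, 2, 3, 4).
Answer: det⊕(M) = 101; verdict: SINGULAR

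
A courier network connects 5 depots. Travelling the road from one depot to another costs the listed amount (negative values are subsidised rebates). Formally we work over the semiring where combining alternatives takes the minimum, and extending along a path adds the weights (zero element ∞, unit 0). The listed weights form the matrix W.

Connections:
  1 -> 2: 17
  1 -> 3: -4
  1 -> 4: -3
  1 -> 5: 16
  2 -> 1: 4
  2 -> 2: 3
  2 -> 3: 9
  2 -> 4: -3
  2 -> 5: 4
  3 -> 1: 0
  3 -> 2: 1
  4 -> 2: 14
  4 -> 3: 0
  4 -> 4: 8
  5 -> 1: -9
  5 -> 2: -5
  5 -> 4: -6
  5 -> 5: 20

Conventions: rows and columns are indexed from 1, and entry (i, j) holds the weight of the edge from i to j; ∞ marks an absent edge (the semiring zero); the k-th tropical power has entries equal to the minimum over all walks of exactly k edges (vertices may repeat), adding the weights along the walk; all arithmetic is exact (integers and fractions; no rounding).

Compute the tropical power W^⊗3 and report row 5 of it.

W^⊗2:
  [-4, -3, -3, 5, 21]
  [-5, -1, -3, -2, 7]
  [5, 4, -4, -3, 5]
  [0, 1, 8, 11, 18]
  [-1, -2, -13, -12, -1]
W^⊗3:
  [-3, -2, -8, -7, 1]
  [-3, -2, -9, -8, 3]
  [-4, -3, -3, -1, 8]
  [5, 4, -4, -3, 5]
  [-13, -12, -12, -7, 2]
Answer: row 5 of W^⊗3 = [-13, -12, -12, -7, 2]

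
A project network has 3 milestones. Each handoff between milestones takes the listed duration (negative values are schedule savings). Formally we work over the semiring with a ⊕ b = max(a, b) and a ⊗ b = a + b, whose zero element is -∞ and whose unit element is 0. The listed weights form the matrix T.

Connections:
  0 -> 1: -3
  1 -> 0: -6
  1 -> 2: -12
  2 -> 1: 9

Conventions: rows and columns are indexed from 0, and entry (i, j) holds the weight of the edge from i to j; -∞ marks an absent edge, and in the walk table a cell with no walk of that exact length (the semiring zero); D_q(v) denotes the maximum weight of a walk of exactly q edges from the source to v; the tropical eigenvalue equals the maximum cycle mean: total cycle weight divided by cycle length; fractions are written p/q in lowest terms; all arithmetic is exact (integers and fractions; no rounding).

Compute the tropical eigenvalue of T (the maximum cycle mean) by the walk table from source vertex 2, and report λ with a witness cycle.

q=0: [-∞, -∞, 0]
q=1: [-∞, 9, -∞]
q=2: [3, -∞, -3]
q=3: [-∞, 6, -∞]
Optimal cycle mean attained by: cycle 1->2->1, total (-12) + 9, length 2.
Answer: λ = -3/2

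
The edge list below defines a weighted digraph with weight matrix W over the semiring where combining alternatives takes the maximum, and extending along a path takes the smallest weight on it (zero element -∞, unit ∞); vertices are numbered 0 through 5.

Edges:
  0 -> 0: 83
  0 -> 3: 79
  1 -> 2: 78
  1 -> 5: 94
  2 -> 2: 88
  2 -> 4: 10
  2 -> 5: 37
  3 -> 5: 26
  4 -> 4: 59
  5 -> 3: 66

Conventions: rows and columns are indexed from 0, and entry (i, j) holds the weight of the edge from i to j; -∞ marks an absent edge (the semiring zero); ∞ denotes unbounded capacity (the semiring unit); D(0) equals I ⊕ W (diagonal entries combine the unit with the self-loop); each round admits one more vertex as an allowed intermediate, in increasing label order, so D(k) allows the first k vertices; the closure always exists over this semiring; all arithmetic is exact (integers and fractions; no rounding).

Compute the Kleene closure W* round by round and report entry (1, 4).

D(0):
  [∞, -∞, -∞, 79, -∞, -∞]
  [-∞, ∞, 78, -∞, -∞, 94]
  [-∞, -∞, ∞, -∞, 10, 37]
  [-∞, -∞, -∞, ∞, -∞, 26]
  [-∞, -∞, -∞, -∞, ∞, -∞]
  [-∞, -∞, -∞, 66, -∞, ∞]
D(1):
  [∞, -∞, -∞, 79, -∞, -∞]
  [-∞, ∞, 78, -∞, -∞, 94]
  [-∞, -∞, ∞, -∞, 10, 37]
  [-∞, -∞, -∞, ∞, -∞, 26]
  [-∞, -∞, -∞, -∞, ∞, -∞]
  [-∞, -∞, -∞, 66, -∞, ∞]
D(2):
  [∞, -∞, -∞, 79, -∞, -∞]
  [-∞, ∞, 78, -∞, -∞, 94]
  [-∞, -∞, ∞, -∞, 10, 37]
  [-∞, -∞, -∞, ∞, -∞, 26]
  [-∞, -∞, -∞, -∞, ∞, -∞]
  [-∞, -∞, -∞, 66, -∞, ∞]
D(3):
  [∞, -∞, -∞, 79, -∞, -∞]
  [-∞, ∞, 78, -∞, 10, 94]
  [-∞, -∞, ∞, -∞, 10, 37]
  [-∞, -∞, -∞, ∞, -∞, 26]
  [-∞, -∞, -∞, -∞, ∞, -∞]
  [-∞, -∞, -∞, 66, -∞, ∞]
D(4):
  [∞, -∞, -∞, 79, -∞, 26]
  [-∞, ∞, 78, -∞, 10, 94]
  [-∞, -∞, ∞, -∞, 10, 37]
  [-∞, -∞, -∞, ∞, -∞, 26]
  [-∞, -∞, -∞, -∞, ∞, -∞]
  [-∞, -∞, -∞, 66, -∞, ∞]
D(5):
  [∞, -∞, -∞, 79, -∞, 26]
  [-∞, ∞, 78, -∞, 10, 94]
  [-∞, -∞, ∞, -∞, 10, 37]
  [-∞, -∞, -∞, ∞, -∞, 26]
  [-∞, -∞, -∞, -∞, ∞, -∞]
  [-∞, -∞, -∞, 66, -∞, ∞]
D(6):
  [∞, -∞, -∞, 79, -∞, 26]
  [-∞, ∞, 78, 66, 10, 94]
  [-∞, -∞, ∞, 37, 10, 37]
  [-∞, -∞, -∞, ∞, -∞, 26]
  [-∞, -∞, -∞, -∞, ∞, -∞]
  [-∞, -∞, -∞, 66, -∞, ∞]
Answer: W*[1][4] = 10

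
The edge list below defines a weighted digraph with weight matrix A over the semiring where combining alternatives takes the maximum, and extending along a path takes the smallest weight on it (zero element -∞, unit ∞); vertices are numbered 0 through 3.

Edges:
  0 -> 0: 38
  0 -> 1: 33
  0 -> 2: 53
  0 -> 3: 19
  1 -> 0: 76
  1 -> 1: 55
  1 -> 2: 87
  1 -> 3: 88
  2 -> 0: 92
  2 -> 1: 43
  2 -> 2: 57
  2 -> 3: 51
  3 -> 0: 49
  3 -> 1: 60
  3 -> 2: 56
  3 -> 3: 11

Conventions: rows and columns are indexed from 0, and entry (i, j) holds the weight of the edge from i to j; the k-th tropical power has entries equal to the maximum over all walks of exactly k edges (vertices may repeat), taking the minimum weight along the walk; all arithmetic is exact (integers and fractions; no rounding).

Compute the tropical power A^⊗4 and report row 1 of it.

A^⊗2:
  [53, 43, 53, 51]
  [87, 60, 57, 55]
  [57, 51, 57, 51]
  [60, 55, 60, 60]
A^⊗3:
  [53, 51, 53, 51]
  [60, 55, 60, 60]
  [57, 51, 57, 51]
  [60, 60, 57, 55]
A^⊗4:
  [53, 51, 53, 51]
  [60, 60, 57, 55]
  [57, 51, 57, 51]
  [60, 55, 60, 60]
Answer: row 1 of A^⊗4 = [60, 60, 57, 55]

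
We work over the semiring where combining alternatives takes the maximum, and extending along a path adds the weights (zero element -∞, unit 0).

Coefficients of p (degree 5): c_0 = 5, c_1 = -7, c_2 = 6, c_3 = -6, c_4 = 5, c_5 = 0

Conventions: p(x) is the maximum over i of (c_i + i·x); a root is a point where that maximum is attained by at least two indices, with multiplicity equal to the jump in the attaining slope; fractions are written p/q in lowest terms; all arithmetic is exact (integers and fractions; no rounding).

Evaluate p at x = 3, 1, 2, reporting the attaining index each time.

p(3) = max(5+0·3=5, -7+1·3=-4, 6+2·3=12, -6+3·3=3, 5+4·3=17, 0+5·3=15) = 17 (attained by i=4)
p(1) = max(5+0·1=5, -7+1·1=-6, 6+2·1=8, -6+3·1=-3, 5+4·1=9, 0+5·1=5) = 9 (attained by i=4)
p(2) = max(5+0·2=5, -7+1·2=-5, 6+2·2=10, -6+3·2=0, 5+4·2=13, 0+5·2=10) = 13 (attained by i=4)
Answer: p(3) = 17; p(1) = 9; p(2) = 13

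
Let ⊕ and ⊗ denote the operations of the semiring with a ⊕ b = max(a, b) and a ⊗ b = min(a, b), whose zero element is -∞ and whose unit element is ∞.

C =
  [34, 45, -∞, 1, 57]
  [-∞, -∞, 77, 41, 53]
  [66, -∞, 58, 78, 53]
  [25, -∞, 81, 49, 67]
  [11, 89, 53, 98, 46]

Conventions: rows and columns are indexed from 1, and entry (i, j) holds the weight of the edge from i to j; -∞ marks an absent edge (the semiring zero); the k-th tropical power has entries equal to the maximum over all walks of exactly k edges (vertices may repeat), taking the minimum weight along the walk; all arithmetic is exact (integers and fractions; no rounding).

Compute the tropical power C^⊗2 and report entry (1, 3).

C^⊗2:
  [34, 57, 53, 57, 46]
  [66, 53, 58, 77, 53]
  [58, 53, 78, 58, 67]
  [66, 67, 58, 78, 53]
  [53, 46, 81, 53, 67]
Key observation: the optimum is the walk 1->5->3, with weight 57 min 53 = 53.
Optimal value attained by: walk 1->5->3.
Answer: (C^⊗2)[1][3] = 53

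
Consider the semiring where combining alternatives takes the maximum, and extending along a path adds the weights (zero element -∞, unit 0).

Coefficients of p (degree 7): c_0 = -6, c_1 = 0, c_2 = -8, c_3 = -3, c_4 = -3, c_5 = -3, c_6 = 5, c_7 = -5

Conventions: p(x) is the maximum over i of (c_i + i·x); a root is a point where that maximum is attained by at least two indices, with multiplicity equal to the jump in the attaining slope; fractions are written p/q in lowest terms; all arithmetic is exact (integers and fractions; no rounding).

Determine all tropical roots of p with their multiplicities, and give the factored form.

hull edge (i=0, c=-6) to (i=1, c=0): slope 6, span 1
hull edge (i=1, c=0) to (i=6, c=5): slope 1, span 5
hull edge (i=6, c=5) to (i=7, c=-5): slope -10, span 1
Factored form: p(x) = -5 ⊗ (x ⊕ (-6)) ⊗ (x ⊕ (-1)) ⊗ (x ⊕ (-1)) ⊗ (x ⊕ (-1)) ⊗ (x ⊕ (-1)) ⊗ (x ⊕ (-1)) ⊗ (x ⊕ 10)
Answer: roots = -6 (mult 1), -1 (mult 5), 10 (mult 1)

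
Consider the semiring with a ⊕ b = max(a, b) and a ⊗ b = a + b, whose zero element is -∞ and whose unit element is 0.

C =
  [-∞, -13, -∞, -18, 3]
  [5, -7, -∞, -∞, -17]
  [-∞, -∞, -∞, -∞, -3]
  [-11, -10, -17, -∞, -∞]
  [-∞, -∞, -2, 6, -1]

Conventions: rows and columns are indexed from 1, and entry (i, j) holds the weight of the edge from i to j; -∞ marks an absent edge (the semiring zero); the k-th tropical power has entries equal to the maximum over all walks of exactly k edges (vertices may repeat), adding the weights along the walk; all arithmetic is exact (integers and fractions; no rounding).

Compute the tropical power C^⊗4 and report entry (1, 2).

C^⊗2:
  [-8, -20, 1, 9, 2]
  [-2, -8, -19, -11, 8]
  [-∞, -∞, -5, 3, -4]
  [-5, -17, -∞, -29, -8]
  [-5, -4, -3, 5, -2]
C^⊗3:
  [-2, -1, 0, 8, 1]
  [-3, -15, 6, 14, 7]
  [-8, -7, -6, 2, -5]
  [-12, -18, -10, -2, -2]
  [1, -5, -4, 4, -2]
C^⊗4:
  [4, -2, -1, 7, 1]
  [3, 4, 5, 13, 6]
  [-2, -8, -7, 1, -5]
  [-13, -12, -4, 4, -3]
  [0, -6, -4, 4, 4]
Key observation: the optimum is the walk 1->5->5->4->2, with weight 3 + (-1) + 6 + (-10) = -2.
Optimal value attained by: walk 1->5->5->4->2.
Answer: (C^⊗4)[1][2] = -2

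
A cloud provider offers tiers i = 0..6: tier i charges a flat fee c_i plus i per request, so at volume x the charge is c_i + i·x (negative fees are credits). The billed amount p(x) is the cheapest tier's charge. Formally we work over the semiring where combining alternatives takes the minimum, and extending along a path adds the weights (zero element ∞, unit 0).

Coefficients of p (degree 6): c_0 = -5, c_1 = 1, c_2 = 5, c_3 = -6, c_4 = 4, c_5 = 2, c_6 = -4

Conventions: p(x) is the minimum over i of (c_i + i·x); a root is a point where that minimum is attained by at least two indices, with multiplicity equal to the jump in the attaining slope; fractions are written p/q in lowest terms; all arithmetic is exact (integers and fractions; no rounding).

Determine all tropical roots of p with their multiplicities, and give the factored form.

hull edge (i=0, c=-5) to (i=3, c=-6): slope -1/3, span 3
hull edge (i=3, c=-6) to (i=6, c=-4): slope 2/3, span 3
Factored form: p(x) = -4 ⊗ (x ⊕ (-2/3)) ⊗ (x ⊕ (-2/3)) ⊗ (x ⊕ (-2/3)) ⊗ (x ⊕ 1/3) ⊗ (x ⊕ 1/3) ⊗ (x ⊕ 1/3)
Answer: roots = -2/3 (mult 3), 1/3 (mult 3)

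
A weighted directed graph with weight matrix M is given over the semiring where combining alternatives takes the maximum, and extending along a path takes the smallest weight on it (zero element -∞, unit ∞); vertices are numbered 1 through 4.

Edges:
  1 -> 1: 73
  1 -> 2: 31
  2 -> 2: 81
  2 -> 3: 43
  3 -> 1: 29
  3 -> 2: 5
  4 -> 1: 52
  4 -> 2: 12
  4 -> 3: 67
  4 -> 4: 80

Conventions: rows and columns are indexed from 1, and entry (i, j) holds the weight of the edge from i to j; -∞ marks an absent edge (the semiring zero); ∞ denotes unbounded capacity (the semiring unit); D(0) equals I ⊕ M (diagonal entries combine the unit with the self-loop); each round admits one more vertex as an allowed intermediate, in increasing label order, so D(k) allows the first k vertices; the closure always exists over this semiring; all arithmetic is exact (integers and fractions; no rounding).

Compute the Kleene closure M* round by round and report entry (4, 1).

D(0):
  [∞, 31, -∞, -∞]
  [-∞, ∞, 43, -∞]
  [29, 5, ∞, -∞]
  [52, 12, 67, ∞]
D(1):
  [∞, 31, -∞, -∞]
  [-∞, ∞, 43, -∞]
  [29, 29, ∞, -∞]
  [52, 31, 67, ∞]
D(2):
  [∞, 31, 31, -∞]
  [-∞, ∞, 43, -∞]
  [29, 29, ∞, -∞]
  [52, 31, 67, ∞]
D(3):
  [∞, 31, 31, -∞]
  [29, ∞, 43, -∞]
  [29, 29, ∞, -∞]
  [52, 31, 67, ∞]
D(4):
  [∞, 31, 31, -∞]
  [29, ∞, 43, -∞]
  [29, 29, ∞, -∞]
  [52, 31, 67, ∞]
Answer: M*[4][1] = 52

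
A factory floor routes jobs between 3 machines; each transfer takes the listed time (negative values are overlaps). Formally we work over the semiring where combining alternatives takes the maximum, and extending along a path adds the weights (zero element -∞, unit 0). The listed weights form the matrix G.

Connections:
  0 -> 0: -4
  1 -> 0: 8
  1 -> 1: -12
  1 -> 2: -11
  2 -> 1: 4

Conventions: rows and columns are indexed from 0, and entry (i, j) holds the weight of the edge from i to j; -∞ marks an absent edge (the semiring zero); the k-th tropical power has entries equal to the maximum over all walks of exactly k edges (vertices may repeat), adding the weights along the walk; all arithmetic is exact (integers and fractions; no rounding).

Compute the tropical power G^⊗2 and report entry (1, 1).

G^⊗2:
  [-8, -∞, -∞]
  [4, -7, -23]
  [12, -8, -7]
Key observation: the optimum is the walk 1->2->1, with weight (-11) + 4 = -7.
Optimal value attained by: walk 1->2->1.
Answer: (G^⊗2)[1][1] = -7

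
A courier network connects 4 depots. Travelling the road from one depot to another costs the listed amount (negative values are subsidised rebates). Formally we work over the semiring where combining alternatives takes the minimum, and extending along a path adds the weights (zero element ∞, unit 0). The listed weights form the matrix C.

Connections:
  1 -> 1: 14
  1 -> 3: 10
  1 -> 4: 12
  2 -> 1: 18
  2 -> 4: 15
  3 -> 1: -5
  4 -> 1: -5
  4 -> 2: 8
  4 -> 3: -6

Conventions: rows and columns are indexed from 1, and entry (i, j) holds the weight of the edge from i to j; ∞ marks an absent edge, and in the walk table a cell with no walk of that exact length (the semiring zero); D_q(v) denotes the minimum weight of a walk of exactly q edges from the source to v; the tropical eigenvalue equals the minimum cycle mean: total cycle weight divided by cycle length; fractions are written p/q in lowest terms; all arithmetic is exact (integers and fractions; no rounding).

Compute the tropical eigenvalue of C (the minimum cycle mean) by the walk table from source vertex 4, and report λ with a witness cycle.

q=0: [∞, ∞, ∞, 0]
q=1: [-5, 8, -6, ∞]
q=2: [-11, ∞, 5, 7]
q=3: [0, 15, -1, 1]
q=4: [-6, 9, -5, 12]
Optimal cycle mean attained by: cycle 1->4->3->1, total 12 + (-6) + (-5), length 3.
Answer: λ = 1/3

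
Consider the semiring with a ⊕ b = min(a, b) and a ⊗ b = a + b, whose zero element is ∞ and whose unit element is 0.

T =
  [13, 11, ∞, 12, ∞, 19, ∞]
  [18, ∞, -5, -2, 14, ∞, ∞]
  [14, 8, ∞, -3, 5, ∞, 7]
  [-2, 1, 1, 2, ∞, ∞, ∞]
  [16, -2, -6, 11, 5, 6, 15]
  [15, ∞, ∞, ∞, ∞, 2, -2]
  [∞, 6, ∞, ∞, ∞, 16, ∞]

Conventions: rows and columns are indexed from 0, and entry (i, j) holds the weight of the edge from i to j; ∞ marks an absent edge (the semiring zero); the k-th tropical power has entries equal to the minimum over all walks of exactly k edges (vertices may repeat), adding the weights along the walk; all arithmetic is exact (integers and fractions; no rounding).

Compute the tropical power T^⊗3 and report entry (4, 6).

T^⊗2:
  [10, 13, 6, 9, 25, 21, 17]
  [-4, -1, -1, -8, 0, 20, 2]
  [-5, -2, -2, -1, 10, 11, 20]
  [0, 3, -4, -2, 6, 17, 8]
  [8, 2, -7, -9, -1, 8, 1]
  [17, 4, ∞, 27, ∞, 4, 0]
  [24, ∞, 1, 4, 20, 18, 14]
T^⊗3:
  [7, 10, 8, 3, 11, 23, 13]
  [-10, -7, -7, -6, 4, 6, 6]
  [-3, 0, -7, -5, 3, 13, 5]
  [-4, -1, -2, -7, 1, 12, 3]
  [-11, -8, -8, -10, -2, 5, 0]
  [19, 6, -1, 2, 18, 6, 2]
  [2, 5, 5, -2, 6, 20, 8]
Key observation: the optimum is the walk 4->1->2->6, with weight (-2) + (-5) + 7 = 0.
Optimal value attained by: walk 4->1->2->6.
Answer: (T^⊗3)[4][6] = 0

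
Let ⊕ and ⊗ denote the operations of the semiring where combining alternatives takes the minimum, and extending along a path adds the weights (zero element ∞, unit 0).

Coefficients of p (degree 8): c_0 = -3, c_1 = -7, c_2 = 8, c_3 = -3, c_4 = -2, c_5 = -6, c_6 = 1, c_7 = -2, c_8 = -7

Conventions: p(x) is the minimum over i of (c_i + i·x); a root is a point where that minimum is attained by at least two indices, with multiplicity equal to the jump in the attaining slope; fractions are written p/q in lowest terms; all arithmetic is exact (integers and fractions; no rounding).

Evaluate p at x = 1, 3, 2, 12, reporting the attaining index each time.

p(1) = min(-3+0·1=-3, -7+1·1=-6, 8+2·1=10, -3+3·1=0, -2+4·1=2, -6+5·1=-1, 1+6·1=7, -2+7·1=5, -7+8·1=1) = -6 (attained by i=1)
p(3) = min(-3+0·3=-3, -7+1·3=-4, 8+2·3=14, -3+3·3=6, -2+4·3=10, -6+5·3=9, 1+6·3=19, -2+7·3=19, -7+8·3=17) = -4 (attained by i=1)
p(2) = min(-3+0·2=-3, -7+1·2=-5, 8+2·2=12, -3+3·2=3, -2+4·2=6, -6+5·2=4, 1+6·2=13, -2+7·2=12, -7+8·2=9) = -5 (attained by i=1)
p(12) = min(-3+0·12=-3, -7+1·12=5, 8+2·12=32, -3+3·12=33, -2+4·12=46, -6+5·12=54, 1+6·12=73, -2+7·12=82, -7+8·12=89) = -3 (attained by i=0)
Answer: p(1) = -6; p(3) = -4; p(2) = -5; p(12) = -3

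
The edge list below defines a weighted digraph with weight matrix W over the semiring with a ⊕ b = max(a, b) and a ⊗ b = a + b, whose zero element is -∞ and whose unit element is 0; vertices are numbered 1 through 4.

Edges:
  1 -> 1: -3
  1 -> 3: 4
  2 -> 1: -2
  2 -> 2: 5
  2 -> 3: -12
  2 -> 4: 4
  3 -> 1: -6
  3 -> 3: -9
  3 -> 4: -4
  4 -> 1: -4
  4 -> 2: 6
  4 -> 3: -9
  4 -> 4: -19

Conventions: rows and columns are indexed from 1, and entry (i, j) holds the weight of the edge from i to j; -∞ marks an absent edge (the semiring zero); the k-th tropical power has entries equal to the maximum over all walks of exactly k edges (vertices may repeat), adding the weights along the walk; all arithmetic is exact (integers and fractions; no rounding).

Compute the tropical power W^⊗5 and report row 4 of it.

W^⊗2:
  [-2, -∞, 1, 0]
  [3, 10, 2, 9]
  [-8, 2, -2, -13]
  [4, 11, 0, 10]
W^⊗3:
  [-4, 6, 2, -3]
  [8, 15, 7, 14]
  [0, 7, -4, 6]
  [9, 16, 8, 15]
W^⊗4:
  [4, 11, 0, 10]
  [13, 20, 12, 19]
  [5, 12, 4, 11]
  [14, 21, 13, 20]
W^⊗5:
  [9, 16, 8, 15]
  [18, 25, 17, 24]
  [10, 17, 9, 16]
  [19, 26, 18, 25]
Answer: row 4 of W^⊗5 = [19, 26, 18, 25]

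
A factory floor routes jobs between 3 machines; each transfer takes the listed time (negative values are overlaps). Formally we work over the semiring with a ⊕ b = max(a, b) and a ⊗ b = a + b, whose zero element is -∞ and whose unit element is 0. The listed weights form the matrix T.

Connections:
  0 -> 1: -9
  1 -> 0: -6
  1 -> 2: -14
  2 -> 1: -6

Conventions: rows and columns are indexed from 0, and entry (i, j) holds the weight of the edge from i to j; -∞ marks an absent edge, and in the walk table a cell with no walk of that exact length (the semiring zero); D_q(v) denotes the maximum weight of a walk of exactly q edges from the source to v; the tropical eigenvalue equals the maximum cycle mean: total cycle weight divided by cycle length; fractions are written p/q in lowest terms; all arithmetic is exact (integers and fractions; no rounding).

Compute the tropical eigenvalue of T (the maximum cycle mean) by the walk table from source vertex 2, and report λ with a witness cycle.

q=0: [-∞, -∞, 0]
q=1: [-∞, -6, -∞]
q=2: [-12, -∞, -20]
q=3: [-∞, -21, -∞]
Optimal cycle mean attained by: cycle 0->1->0, total (-9) + (-6), length 2.
Answer: λ = -15/2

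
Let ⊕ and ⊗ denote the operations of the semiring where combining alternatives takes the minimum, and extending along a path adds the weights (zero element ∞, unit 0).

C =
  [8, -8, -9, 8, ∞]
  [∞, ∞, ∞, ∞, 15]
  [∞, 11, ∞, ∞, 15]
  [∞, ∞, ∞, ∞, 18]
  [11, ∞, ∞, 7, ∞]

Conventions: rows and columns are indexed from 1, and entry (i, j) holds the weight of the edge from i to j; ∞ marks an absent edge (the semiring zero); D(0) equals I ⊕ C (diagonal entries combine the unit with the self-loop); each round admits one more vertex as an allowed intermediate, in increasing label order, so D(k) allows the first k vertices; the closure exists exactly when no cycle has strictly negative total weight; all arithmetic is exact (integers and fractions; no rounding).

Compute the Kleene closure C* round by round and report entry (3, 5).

D(0):
  [0, -8, -9, 8, ∞]
  [∞, 0, ∞, ∞, 15]
  [∞, 11, 0, ∞, 15]
  [∞, ∞, ∞, 0, 18]
  [11, ∞, ∞, 7, 0]
D(1):
  [0, -8, -9, 8, ∞]
  [∞, 0, ∞, ∞, 15]
  [∞, 11, 0, ∞, 15]
  [∞, ∞, ∞, 0, 18]
  [11, 3, 2, 7, 0]
D(2):
  [0, -8, -9, 8, 7]
  [∞, 0, ∞, ∞, 15]
  [∞, 11, 0, ∞, 15]
  [∞, ∞, ∞, 0, 18]
  [11, 3, 2, 7, 0]
D(3):
  [0, -8, -9, 8, 6]
  [∞, 0, ∞, ∞, 15]
  [∞, 11, 0, ∞, 15]
  [∞, ∞, ∞, 0, 18]
  [11, 3, 2, 7, 0]
D(4):
  [0, -8, -9, 8, 6]
  [∞, 0, ∞, ∞, 15]
  [∞, 11, 0, ∞, 15]
  [∞, ∞, ∞, 0, 18]
  [11, 3, 2, 7, 0]
D(5):
  [0, -8, -9, 8, 6]
  [26, 0, 17, 22, 15]
  [26, 11, 0, 22, 15]
  [29, 21, 20, 0, 18]
  [11, 3, 2, 7, 0]
Answer: C*[3][5] = 15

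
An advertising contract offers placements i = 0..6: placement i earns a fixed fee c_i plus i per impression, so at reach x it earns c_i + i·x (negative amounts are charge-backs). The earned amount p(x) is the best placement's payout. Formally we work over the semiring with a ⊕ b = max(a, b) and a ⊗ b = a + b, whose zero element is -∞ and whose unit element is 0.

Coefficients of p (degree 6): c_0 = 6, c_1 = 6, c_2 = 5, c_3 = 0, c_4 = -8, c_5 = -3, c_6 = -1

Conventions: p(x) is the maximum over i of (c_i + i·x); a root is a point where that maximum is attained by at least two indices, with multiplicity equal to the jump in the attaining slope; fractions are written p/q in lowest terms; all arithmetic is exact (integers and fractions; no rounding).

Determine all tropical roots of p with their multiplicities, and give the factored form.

hull edge (i=0, c=6) to (i=1, c=6): slope 0, span 1
hull edge (i=1, c=6) to (i=2, c=5): slope -1, span 1
hull edge (i=2, c=5) to (i=6, c=-1): slope -3/2, span 4
Factored form: p(x) = -1 ⊗ (x ⊕ 0) ⊗ (x ⊕ 1) ⊗ (x ⊕ 3/2) ⊗ (x ⊕ 3/2) ⊗ (x ⊕ 3/2) ⊗ (x ⊕ 3/2)
Answer: roots = 0 (mult 1), 1 (mult 1), 3/2 (mult 4)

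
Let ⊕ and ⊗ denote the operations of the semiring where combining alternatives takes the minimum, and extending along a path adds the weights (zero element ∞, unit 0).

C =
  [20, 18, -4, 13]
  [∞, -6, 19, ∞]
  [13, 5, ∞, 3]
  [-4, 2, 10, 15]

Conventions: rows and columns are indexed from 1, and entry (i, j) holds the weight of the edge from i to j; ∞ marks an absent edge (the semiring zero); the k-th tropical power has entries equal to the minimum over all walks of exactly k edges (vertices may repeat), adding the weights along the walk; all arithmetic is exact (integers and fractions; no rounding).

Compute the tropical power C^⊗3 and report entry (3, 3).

C^⊗2:
  [9, 1, 16, -1]
  [32, -12, 13, 22]
  [-1, -1, 9, 18]
  [11, -4, -8, 9]
C^⊗3:
  [-5, -5, 5, 14]
  [18, -18, 7, 16]
  [14, -7, -5, 12]
  [5, -10, 7, -5]
Key observation: the optimum is the walk 3->4->1->3, with weight 3 + (-4) + (-4) = -5.
Optimal value attained by: walk 3->4->1->3.
Answer: (C^⊗3)[3][3] = -5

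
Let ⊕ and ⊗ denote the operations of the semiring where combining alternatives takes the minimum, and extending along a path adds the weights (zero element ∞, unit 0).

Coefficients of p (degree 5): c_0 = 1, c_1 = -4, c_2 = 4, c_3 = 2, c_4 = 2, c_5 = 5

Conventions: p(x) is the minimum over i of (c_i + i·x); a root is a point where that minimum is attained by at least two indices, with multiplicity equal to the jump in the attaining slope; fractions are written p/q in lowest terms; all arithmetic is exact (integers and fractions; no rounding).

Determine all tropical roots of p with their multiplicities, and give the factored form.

hull edge (i=0, c=1) to (i=1, c=-4): slope -5, span 1
hull edge (i=1, c=-4) to (i=4, c=2): slope 2, span 3
hull edge (i=4, c=2) to (i=5, c=5): slope 3, span 1
Factored form: p(x) = 5 ⊗ (x ⊕ (-3)) ⊗ (x ⊕ (-2)) ⊗ (x ⊕ (-2)) ⊗ (x ⊕ (-2)) ⊗ (x ⊕ 5)
Answer: roots = -3 (mult 1), -2 (mult 3), 5 (mult 1)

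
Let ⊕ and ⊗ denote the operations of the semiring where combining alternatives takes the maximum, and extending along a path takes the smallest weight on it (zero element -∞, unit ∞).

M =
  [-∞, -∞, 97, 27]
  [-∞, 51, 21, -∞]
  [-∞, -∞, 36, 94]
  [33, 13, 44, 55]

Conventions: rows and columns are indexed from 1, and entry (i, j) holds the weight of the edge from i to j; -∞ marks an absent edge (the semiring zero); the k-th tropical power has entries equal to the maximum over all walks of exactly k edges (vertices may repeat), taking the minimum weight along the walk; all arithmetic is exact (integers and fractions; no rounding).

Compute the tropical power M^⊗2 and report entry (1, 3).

M^⊗2:
  [27, 13, 36, 94]
  [-∞, 51, 21, 21]
  [33, 13, 44, 55]
  [33, 13, 44, 55]
Key observation: the optimum is the walk 1->3->3, with weight 97 min 36 = 36.
Optimal value attained by: walk 1->3->3.
Answer: (M^⊗2)[1][3] = 36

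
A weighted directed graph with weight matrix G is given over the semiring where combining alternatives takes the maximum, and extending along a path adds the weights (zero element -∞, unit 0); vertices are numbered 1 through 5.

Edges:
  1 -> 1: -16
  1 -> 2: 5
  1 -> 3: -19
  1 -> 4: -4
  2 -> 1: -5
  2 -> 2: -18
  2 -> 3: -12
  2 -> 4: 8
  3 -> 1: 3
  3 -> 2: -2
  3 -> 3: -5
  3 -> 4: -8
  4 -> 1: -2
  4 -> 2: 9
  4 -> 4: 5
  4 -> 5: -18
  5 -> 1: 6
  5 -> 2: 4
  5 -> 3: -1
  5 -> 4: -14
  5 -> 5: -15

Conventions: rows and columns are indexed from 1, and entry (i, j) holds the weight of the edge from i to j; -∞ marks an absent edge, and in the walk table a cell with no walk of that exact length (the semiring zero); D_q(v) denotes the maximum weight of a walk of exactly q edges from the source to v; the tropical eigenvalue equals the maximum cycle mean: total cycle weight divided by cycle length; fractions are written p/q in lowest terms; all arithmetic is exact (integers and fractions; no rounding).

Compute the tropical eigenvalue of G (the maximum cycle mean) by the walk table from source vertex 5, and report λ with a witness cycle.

q=0: [-∞, -∞, -∞, -∞, 0]
q=1: [6, 4, -1, -14, -15]
q=2: [2, 11, -6, 12, -30]
q=3: [10, 21, -1, 19, -6]
q=4: [17, 28, 9, 29, 1]
q=5: [27, 38, 16, 36, 11]
Optimal cycle mean attained by: cycle 2->4->2, total 8 + 9, length 2.
Answer: λ = 17/2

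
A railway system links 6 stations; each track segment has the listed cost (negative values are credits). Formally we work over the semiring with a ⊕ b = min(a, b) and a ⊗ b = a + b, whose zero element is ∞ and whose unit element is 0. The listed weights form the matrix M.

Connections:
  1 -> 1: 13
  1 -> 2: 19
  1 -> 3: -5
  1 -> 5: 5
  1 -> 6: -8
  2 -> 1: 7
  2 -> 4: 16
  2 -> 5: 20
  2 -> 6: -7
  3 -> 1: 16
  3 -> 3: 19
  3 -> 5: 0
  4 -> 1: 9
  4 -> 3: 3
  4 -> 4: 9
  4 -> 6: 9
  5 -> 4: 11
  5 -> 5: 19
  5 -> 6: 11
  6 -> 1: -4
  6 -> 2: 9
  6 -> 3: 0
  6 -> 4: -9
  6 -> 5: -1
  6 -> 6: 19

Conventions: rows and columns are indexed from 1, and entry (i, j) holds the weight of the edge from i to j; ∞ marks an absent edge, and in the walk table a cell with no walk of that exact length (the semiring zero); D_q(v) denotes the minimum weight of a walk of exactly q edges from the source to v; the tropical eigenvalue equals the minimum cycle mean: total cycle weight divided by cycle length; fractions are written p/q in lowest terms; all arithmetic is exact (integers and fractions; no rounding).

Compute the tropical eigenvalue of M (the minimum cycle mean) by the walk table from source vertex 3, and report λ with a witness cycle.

q=0: [∞, ∞, 0, ∞, ∞, ∞]
q=1: [16, ∞, 19, ∞, 0, ∞]
q=2: [29, 35, 11, 11, 19, 8]
q=3: [4, 17, 8, -1, 7, 20]
q=4: [8, 23, -1, 8, 8, -4]
q=5: [-8, 5, -4, -13, -5, 0]
q=6: [-4, 9, -13, -9, -4, -16]
Optimal cycle mean attained by: cycle 1->6->1, total (-8) + (-4), length 2.
Answer: λ = -6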